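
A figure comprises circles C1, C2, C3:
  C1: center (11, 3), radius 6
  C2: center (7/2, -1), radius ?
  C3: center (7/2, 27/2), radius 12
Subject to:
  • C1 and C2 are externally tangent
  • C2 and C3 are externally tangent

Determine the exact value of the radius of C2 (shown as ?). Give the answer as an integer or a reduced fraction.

5/2

1. [ext C1·C2]  r_C2² + 12r_C2 − 145/4 = 0  ⇒  r_C2 = 5/2 (r>0 drops 1)
2. [ext C2·C3]  r_C2² + 24r_C2 − 265/4 = 0  ⇒  r_C2 = 5/2 (r>0 drops 1)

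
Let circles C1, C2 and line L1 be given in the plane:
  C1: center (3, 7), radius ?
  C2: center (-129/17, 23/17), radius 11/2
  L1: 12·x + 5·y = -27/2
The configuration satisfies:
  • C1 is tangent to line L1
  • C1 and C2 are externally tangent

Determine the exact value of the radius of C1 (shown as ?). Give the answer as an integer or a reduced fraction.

13/2

1. [C1‖L1]  r_C1² − 169/4 = 0  ⇒  r_C1 = 13/2 (r>0 drops 1)
2. [ext C1·C2]  r_C1² + 11r_C1 − 455/4 = 0  ⇒  r_C1 = 13/2 (r>0 drops 1)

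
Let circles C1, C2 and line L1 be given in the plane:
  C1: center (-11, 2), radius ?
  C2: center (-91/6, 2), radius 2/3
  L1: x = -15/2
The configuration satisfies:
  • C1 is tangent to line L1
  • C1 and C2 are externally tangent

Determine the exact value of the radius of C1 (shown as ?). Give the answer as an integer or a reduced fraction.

1. [C1‖L1]  r_C1² − 49/4 = 0  ⇒  r_C1 = 7/2 (r>0 drops 1)
2. [ext C1·C2]  r_C1² + (4/3)r_C1 − 203/12 = 0  ⇒  r_C1 = 7/2 (r>0 drops 1)

7/2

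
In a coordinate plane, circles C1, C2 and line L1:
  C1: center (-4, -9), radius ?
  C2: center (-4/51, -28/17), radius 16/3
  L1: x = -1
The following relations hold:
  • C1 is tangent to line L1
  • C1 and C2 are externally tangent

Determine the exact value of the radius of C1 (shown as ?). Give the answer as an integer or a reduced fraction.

3

1. [C1‖L1]  r_C1² − 9 = 0  ⇒  r_C1 = 3 (r>0 drops 1)
2. [ext C1·C2]  r_C1² + (32/3)r_C1 − 41 = 0  ⇒  r_C1 = 3 (r>0 drops 1)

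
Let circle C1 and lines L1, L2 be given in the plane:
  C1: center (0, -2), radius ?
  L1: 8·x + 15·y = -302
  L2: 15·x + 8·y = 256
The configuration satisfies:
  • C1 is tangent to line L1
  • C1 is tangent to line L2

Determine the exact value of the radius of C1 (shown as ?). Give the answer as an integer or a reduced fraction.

1. [C1‖L1]  r_C1² − 256 = 0  ⇒  r_C1 = 16 (r>0 drops 1)
2. [C1‖L2]  r_C1² − 256 = 0  ⇒  r_C1 = 16 (r>0 drops 1)

16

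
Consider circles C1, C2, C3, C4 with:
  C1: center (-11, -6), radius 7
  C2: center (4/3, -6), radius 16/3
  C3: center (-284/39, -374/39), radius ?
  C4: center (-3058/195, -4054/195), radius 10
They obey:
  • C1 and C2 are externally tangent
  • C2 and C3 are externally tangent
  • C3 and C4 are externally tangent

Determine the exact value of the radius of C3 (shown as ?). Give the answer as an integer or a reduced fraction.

4

1. [ext C2·C3]  r_C3² + (32/3)r_C3 − 176/3 = 0  ⇒  r_C3 = 4 (r>0 drops 1)
2. [ext C3·C4]  r_C3² + 20r_C3 − 96 = 0  ⇒  r_C3 = 4 (r>0 drops 1)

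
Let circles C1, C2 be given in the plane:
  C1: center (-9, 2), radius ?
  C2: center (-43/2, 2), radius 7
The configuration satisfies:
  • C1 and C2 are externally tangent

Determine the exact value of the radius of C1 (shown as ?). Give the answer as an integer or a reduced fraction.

1. [ext C1·C2]  r_C1² + 14r_C1 − 429/4 = 0  ⇒  r_C1 = 11/2 (r>0 drops 1)

11/2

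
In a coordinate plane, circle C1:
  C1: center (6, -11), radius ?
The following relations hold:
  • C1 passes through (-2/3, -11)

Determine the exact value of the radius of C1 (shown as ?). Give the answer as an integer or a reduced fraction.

20/3

1. [C1∋P]  r_C1² − 400/9 = 0  ⇒  r_C1 = 20/3 (r>0 drops 1)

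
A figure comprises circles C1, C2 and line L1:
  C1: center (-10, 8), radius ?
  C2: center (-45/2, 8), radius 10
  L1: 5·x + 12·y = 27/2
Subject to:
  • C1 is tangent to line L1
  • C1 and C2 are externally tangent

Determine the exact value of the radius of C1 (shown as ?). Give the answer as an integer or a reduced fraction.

5/2

1. [C1‖L1]  r_C1² − 25/4 = 0  ⇒  r_C1 = 5/2 (r>0 drops 1)
2. [ext C1·C2]  r_C1² + 20r_C1 − 225/4 = 0  ⇒  r_C1 = 5/2 (r>0 drops 1)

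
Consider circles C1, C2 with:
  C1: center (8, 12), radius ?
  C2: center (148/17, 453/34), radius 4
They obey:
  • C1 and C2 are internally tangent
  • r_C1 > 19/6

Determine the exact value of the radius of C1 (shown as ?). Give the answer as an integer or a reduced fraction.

1. [int C1,C2]  r_C1² − 8r_C1 + 55/4 = 0  ⇒  r_C1 = 5/2 or 11/2
2. given r_C1 > 19/6: keep 11/2

11/2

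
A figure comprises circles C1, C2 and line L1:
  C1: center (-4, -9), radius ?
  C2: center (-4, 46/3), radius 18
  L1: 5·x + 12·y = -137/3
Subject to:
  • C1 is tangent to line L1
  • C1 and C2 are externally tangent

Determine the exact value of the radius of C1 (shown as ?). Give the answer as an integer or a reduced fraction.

19/3

1. [C1‖L1]  r_C1² − 361/9 = 0  ⇒  r_C1 = 19/3 (r>0 drops 1)
2. [ext C1·C2]  r_C1² + 36r_C1 − 2413/9 = 0  ⇒  r_C1 = 19/3 (r>0 drops 1)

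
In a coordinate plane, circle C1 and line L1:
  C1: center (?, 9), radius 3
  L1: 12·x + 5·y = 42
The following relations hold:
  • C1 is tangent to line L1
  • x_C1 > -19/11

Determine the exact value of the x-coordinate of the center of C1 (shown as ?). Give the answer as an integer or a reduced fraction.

3

1. [C1‖L1]  x_C1² + (1/2)x_C1 − 21/2 = 0  ⇒  x_C1 = -7/2 or 3
2. given x_C1 > -19/11: keep 3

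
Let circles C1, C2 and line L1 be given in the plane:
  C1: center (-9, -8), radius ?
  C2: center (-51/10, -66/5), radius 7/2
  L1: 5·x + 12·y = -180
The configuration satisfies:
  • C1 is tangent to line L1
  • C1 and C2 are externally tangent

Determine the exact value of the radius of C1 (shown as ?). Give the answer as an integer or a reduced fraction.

1. [C1‖L1]  r_C1² − 9 = 0  ⇒  r_C1 = 3 (r>0 drops 1)
2. [ext C1·C2]  r_C1² + 7r_C1 − 30 = 0  ⇒  r_C1 = 3 (r>0 drops 1)

3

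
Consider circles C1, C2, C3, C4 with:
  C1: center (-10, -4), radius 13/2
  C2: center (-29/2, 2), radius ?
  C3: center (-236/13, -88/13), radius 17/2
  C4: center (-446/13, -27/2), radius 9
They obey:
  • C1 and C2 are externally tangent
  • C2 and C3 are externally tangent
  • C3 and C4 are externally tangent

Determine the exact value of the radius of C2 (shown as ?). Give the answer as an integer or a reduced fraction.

1. [ext C1·C2]  r_C2² + 13r_C2 − 14 = 0  ⇒  r_C2 = 1 (r>0 drops 1)
2. [ext C2·C3]  r_C2² + 17r_C2 − 18 = 0  ⇒  r_C2 = 1 (r>0 drops 1)

1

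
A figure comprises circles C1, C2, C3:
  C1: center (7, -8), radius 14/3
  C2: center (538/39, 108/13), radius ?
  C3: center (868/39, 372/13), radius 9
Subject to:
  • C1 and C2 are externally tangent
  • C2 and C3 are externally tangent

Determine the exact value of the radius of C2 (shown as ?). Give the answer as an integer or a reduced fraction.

13

1. [ext C1·C2]  r_C2² + (28/3)r_C2 − 871/3 = 0  ⇒  r_C2 = 13 (r>0 drops 1)
2. [ext C2·C3]  r_C2² + 18r_C2 − 403 = 0  ⇒  r_C2 = 13 (r>0 drops 1)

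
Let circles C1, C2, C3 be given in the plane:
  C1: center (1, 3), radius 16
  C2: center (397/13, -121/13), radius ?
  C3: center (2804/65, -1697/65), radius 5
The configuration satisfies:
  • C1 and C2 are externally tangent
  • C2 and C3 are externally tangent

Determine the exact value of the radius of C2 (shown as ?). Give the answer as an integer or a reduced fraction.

1. [ext C1·C2]  r_C2² + 32r_C2 − 768 = 0  ⇒  r_C2 = 16 (r>0 drops 1)
2. [ext C2·C3]  r_C2² + 10r_C2 − 416 = 0  ⇒  r_C2 = 16 (r>0 drops 1)

16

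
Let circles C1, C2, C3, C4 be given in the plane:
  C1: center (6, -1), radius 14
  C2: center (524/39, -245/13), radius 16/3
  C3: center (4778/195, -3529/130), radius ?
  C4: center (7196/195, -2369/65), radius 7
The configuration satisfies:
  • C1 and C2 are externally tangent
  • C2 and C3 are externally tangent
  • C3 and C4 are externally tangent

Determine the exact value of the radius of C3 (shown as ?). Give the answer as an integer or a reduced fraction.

1. [ext C2·C3]  r_C3² + (32/3)r_C3 − 1955/12 = 0  ⇒  r_C3 = 17/2 (r>0 drops 1)
2. [ext C3·C4]  r_C3² + 14r_C3 − 765/4 = 0  ⇒  r_C3 = 17/2 (r>0 drops 1)

17/2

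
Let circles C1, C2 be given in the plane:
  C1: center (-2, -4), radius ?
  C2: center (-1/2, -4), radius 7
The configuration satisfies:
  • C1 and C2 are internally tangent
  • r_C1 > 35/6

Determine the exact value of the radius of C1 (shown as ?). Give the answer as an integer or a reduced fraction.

1. [int C1,C2]  r_C1² − 14r_C1 + 187/4 = 0  ⇒  r_C1 = 11/2 or 17/2
2. given r_C1 > 35/6: keep 17/2

17/2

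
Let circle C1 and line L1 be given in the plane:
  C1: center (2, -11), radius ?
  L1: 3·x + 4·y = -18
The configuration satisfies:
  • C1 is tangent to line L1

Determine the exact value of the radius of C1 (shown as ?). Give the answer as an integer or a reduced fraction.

4

1. [C1‖L1]  r_C1² − 16 = 0  ⇒  r_C1 = 4 (r>0 drops 1)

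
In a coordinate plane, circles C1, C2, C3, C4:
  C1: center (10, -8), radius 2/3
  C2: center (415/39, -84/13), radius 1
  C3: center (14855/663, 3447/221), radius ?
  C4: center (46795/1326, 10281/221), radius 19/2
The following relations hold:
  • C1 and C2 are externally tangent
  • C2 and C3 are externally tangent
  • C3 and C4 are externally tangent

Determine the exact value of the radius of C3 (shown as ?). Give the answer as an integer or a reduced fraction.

1. [ext C2·C3]  r_C3² + 2r_C3 − 624 = 0  ⇒  r_C3 = 24 (r>0 drops 1)
2. [ext C3·C4]  r_C3² + 19r_C3 − 1032 = 0  ⇒  r_C3 = 24 (r>0 drops 1)

24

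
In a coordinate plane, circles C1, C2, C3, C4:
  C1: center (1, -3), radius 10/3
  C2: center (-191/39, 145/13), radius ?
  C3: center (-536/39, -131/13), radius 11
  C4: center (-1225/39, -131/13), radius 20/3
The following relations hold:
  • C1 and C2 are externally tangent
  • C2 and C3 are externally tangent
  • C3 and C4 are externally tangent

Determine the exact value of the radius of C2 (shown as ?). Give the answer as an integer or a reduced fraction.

12

1. [ext C1·C2]  r_C2² + (20/3)r_C2 − 224 = 0  ⇒  r_C2 = 12 (r>0 drops 1)
2. [ext C2·C3]  r_C2² + 22r_C2 − 408 = 0  ⇒  r_C2 = 12 (r>0 drops 1)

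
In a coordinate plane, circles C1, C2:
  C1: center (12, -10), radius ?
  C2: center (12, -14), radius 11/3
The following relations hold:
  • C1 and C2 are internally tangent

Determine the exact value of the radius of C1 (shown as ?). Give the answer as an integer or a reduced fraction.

23/3

1. [int C1,C2]  r_C1² − (22/3)r_C1 − 23/9 = 0  ⇒  r_C1 = 23/3 (r>0 drops 1)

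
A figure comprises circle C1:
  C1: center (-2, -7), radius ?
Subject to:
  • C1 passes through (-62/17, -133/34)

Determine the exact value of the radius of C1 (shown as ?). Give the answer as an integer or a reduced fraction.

1. [C1∋P]  r_C1² − 49/4 = 0  ⇒  r_C1 = 7/2 (r>0 drops 1)

7/2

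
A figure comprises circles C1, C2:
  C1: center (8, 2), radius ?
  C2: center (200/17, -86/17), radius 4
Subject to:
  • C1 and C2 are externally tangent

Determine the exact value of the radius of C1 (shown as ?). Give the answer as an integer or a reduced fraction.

4

1. [ext C1·C2]  r_C1² + 8r_C1 − 48 = 0  ⇒  r_C1 = 4 (r>0 drops 1)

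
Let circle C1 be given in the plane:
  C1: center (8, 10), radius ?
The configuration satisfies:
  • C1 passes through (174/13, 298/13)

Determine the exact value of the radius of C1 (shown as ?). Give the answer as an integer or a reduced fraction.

1. [C1∋P]  r_C1² − 196 = 0  ⇒  r_C1 = 14 (r>0 drops 1)

14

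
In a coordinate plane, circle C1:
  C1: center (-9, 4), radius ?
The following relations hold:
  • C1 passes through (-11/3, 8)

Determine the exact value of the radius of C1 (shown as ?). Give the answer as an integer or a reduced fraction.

1. [C1∋P]  r_C1² − 400/9 = 0  ⇒  r_C1 = 20/3 (r>0 drops 1)

20/3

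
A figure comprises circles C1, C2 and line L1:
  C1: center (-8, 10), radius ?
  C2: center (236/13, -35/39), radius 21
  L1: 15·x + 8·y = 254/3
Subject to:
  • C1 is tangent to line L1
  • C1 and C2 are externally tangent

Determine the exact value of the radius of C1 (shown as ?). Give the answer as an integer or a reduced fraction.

22/3

1. [C1‖L1]  r_C1² − 484/9 = 0  ⇒  r_C1 = 22/3 (r>0 drops 1)
2. [ext C1·C2]  r_C1² + 42r_C1 − 3256/9 = 0  ⇒  r_C1 = 22/3 (r>0 drops 1)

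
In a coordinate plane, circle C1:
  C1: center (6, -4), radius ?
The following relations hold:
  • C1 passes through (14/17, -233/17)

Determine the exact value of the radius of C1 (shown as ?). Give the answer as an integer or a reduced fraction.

1. [C1∋P]  r_C1² − 121 = 0  ⇒  r_C1 = 11 (r>0 drops 1)

11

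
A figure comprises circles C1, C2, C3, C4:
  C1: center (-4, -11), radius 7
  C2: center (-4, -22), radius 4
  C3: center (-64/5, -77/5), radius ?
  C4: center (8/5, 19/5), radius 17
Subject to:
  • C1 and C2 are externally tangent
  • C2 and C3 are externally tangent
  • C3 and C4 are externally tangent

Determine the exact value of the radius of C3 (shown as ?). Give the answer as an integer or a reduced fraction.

1. [ext C2·C3]  r_C3² + 8r_C3 − 105 = 0  ⇒  r_C3 = 7 (r>0 drops 1)
2. [ext C3·C4]  r_C3² + 34r_C3 − 287 = 0  ⇒  r_C3 = 7 (r>0 drops 1)

7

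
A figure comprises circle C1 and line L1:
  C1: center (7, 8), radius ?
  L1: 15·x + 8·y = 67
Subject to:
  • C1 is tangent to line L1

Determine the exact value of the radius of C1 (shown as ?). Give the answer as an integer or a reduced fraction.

1. [C1‖L1]  r_C1² − 36 = 0  ⇒  r_C1 = 6 (r>0 drops 1)

6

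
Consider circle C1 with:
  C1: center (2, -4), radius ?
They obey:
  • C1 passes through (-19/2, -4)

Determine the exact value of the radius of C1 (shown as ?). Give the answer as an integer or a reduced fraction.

1. [C1∋P]  r_C1² − 529/4 = 0  ⇒  r_C1 = 23/2 (r>0 drops 1)

23/2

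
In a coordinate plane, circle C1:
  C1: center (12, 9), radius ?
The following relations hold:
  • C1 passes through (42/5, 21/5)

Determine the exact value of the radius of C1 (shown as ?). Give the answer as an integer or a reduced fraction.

6

1. [C1∋P]  r_C1² − 36 = 0  ⇒  r_C1 = 6 (r>0 drops 1)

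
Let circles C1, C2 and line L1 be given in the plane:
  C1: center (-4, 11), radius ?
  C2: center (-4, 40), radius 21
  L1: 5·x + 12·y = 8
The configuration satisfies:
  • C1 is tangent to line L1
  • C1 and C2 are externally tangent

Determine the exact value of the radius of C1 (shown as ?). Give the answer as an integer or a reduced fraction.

8

1. [C1‖L1]  r_C1² − 64 = 0  ⇒  r_C1 = 8 (r>0 drops 1)
2. [ext C1·C2]  r_C1² + 42r_C1 − 400 = 0  ⇒  r_C1 = 8 (r>0 drops 1)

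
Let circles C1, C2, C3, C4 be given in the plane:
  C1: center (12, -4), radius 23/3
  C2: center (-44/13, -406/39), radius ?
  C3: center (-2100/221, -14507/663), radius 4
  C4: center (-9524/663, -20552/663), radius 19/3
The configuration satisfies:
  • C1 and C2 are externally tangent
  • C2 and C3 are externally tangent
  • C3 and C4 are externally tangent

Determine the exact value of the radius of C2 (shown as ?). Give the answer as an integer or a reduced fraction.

9

1. [ext C1·C2]  r_C2² + (46/3)r_C2 − 219 = 0  ⇒  r_C2 = 9 (r>0 drops 1)
2. [ext C2·C3]  r_C2² + 8r_C2 − 153 = 0  ⇒  r_C2 = 9 (r>0 drops 1)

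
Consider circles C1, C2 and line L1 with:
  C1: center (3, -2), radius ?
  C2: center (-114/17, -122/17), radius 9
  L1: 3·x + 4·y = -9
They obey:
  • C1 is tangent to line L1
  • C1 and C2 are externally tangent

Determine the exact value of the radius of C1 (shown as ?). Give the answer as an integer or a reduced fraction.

1. [C1‖L1]  r_C1² − 4 = 0  ⇒  r_C1 = 2 (r>0 drops 1)
2. [ext C1·C2]  r_C1² + 18r_C1 − 40 = 0  ⇒  r_C1 = 2 (r>0 drops 1)

2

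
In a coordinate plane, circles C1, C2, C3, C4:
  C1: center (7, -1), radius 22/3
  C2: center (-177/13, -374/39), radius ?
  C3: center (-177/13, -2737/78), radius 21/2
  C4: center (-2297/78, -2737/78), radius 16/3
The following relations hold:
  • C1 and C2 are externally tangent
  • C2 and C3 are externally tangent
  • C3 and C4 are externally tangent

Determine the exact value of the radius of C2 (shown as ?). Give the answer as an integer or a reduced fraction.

15

1. [ext C1·C2]  r_C2² + (44/3)r_C2 − 445 = 0  ⇒  r_C2 = 15 (r>0 drops 1)
2. [ext C2·C3]  r_C2² + 21r_C2 − 540 = 0  ⇒  r_C2 = 15 (r>0 drops 1)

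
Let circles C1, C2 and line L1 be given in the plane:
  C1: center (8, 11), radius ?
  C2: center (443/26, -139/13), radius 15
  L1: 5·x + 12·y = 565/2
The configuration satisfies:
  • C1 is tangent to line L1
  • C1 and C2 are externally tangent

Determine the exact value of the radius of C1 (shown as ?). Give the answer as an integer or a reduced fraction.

17/2

1. [C1‖L1]  r_C1² − 289/4 = 0  ⇒  r_C1 = 17/2 (r>0 drops 1)
2. [ext C1·C2]  r_C1² + 30r_C1 − 1309/4 = 0  ⇒  r_C1 = 17/2 (r>0 drops 1)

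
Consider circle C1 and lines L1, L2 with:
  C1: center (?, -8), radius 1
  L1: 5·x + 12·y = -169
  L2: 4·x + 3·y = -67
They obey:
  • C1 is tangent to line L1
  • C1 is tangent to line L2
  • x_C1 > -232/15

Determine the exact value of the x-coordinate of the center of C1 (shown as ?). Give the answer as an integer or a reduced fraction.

1. [C1‖L1]  x_C1² + (146/5)x_C1 + 1032/5 = 0  ⇒  x_C1 = -86/5 or -12
2. [C1‖L2]  x_C1² + (43/2)x_C1 + 114 = 0  ⇒  x_C1 = -12 or -19/2

-12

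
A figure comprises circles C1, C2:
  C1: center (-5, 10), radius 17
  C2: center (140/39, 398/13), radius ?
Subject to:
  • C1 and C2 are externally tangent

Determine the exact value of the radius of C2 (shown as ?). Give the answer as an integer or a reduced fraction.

1. [ext C1·C2]  r_C2² + 34r_C2 − 1888/9 = 0  ⇒  r_C2 = 16/3 (r>0 drops 1)

16/3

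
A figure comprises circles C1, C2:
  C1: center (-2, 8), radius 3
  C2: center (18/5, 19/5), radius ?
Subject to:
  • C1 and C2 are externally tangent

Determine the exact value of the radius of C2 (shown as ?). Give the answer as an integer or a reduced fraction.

1. [ext C1·C2]  r_C2² + 6r_C2 − 40 = 0  ⇒  r_C2 = 4 (r>0 drops 1)

4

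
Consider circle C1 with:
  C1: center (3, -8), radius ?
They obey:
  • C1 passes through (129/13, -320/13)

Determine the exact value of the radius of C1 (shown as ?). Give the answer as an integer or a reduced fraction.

1. [C1∋P]  r_C1² − 324 = 0  ⇒  r_C1 = 18 (r>0 drops 1)

18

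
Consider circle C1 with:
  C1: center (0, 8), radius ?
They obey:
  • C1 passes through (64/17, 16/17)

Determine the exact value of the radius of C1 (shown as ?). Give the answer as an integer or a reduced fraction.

8

1. [C1∋P]  r_C1² − 64 = 0  ⇒  r_C1 = 8 (r>0 drops 1)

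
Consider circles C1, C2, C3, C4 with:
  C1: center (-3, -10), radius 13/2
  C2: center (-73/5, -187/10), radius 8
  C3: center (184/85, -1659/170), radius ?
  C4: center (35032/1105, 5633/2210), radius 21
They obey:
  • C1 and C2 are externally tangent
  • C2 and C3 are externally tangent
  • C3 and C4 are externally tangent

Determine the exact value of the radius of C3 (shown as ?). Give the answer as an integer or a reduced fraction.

1. [ext C2·C3]  r_C3² + 16r_C3 − 297 = 0  ⇒  r_C3 = 11 (r>0 drops 1)
2. [ext C3·C4]  r_C3² + 42r_C3 − 583 = 0  ⇒  r_C3 = 11 (r>0 drops 1)

11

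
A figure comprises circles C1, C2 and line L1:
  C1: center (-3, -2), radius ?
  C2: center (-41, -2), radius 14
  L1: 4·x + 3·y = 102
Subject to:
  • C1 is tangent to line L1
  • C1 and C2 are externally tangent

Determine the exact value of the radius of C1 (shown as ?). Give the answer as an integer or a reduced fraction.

1. [C1‖L1]  r_C1² − 576 = 0  ⇒  r_C1 = 24 (r>0 drops 1)
2. [ext C1·C2]  r_C1² + 28r_C1 − 1248 = 0  ⇒  r_C1 = 24 (r>0 drops 1)

24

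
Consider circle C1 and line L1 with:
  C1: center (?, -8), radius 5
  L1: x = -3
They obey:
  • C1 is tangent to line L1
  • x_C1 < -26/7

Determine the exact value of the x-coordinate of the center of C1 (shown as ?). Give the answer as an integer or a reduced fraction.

-8

1. [C1‖L1]  x_C1² + 6x_C1 − 16 = 0  ⇒  x_C1 = -8 or 2
2. given x_C1 < -26/7: keep -8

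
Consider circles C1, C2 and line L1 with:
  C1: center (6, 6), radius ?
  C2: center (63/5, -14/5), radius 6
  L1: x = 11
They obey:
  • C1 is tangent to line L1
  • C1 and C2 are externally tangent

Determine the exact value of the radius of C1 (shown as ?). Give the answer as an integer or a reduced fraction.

1. [C1‖L1]  r_C1² − 25 = 0  ⇒  r_C1 = 5 (r>0 drops 1)
2. [ext C1·C2]  r_C1² + 12r_C1 − 85 = 0  ⇒  r_C1 = 5 (r>0 drops 1)

5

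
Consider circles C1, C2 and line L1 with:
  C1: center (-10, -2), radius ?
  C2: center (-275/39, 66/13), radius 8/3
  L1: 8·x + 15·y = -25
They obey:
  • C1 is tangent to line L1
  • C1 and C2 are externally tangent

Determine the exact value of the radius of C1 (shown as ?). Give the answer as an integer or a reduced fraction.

1. [C1‖L1]  r_C1² − 25 = 0  ⇒  r_C1 = 5 (r>0 drops 1)
2. [ext C1·C2]  r_C1² + (16/3)r_C1 − 155/3 = 0  ⇒  r_C1 = 5 (r>0 drops 1)

5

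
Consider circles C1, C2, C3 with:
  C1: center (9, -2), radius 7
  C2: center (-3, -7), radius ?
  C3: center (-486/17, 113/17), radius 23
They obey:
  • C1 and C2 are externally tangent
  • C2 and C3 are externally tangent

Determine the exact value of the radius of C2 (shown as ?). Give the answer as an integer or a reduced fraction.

6

1. [ext C1·C2]  r_C2² + 14r_C2 − 120 = 0  ⇒  r_C2 = 6 (r>0 drops 1)
2. [ext C2·C3]  r_C2² + 46r_C2 − 312 = 0  ⇒  r_C2 = 6 (r>0 drops 1)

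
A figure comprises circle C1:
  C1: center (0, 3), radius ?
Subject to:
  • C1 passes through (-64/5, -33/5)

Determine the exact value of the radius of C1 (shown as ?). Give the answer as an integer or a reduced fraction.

16

1. [C1∋P]  r_C1² − 256 = 0  ⇒  r_C1 = 16 (r>0 drops 1)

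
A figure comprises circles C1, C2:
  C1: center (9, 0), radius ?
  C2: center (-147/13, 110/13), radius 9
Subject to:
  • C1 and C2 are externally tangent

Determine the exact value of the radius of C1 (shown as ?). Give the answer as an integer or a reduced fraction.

13

1. [ext C1·C2]  r_C1² + 18r_C1 − 403 = 0  ⇒  r_C1 = 13 (r>0 drops 1)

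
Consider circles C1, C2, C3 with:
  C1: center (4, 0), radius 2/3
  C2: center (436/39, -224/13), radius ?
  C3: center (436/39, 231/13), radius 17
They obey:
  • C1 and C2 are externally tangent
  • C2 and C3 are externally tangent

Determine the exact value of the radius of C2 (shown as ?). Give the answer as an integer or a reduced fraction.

1. [ext C1·C2]  r_C2² + (4/3)r_C2 − 348 = 0  ⇒  r_C2 = 18 (r>0 drops 1)
2. [ext C2·C3]  r_C2² + 34r_C2 − 936 = 0  ⇒  r_C2 = 18 (r>0 drops 1)

18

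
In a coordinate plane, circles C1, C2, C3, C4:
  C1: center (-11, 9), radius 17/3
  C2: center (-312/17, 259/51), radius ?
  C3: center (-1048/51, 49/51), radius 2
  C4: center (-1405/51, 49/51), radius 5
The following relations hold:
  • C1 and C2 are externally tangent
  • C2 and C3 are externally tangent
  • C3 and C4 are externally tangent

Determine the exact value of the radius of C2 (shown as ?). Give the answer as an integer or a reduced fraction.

8/3

1. [ext C1·C2]  r_C2² + (34/3)r_C2 − 112/3 = 0  ⇒  r_C2 = 8/3 (r>0 drops 1)
2. [ext C2·C3]  r_C2² + 4r_C2 − 160/9 = 0  ⇒  r_C2 = 8/3 (r>0 drops 1)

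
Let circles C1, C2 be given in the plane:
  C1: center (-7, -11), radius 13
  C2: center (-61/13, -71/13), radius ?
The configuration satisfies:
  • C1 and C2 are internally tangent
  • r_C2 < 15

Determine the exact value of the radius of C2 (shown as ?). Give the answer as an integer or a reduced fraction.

1. [int C1,C2]  r_C2² − 26r_C2 + 133 = 0  ⇒  r_C2 = 7 or 19
2. given r_C2 < 15: keep 7

7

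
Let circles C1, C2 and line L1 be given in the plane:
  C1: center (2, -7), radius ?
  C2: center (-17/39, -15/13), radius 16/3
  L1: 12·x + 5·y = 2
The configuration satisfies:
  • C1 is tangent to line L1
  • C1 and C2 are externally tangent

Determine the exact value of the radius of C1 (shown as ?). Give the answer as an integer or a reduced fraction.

1

1. [C1‖L1]  r_C1² − 1 = 0  ⇒  r_C1 = 1 (r>0 drops 1)
2. [ext C1·C2]  r_C1² + (32/3)r_C1 − 35/3 = 0  ⇒  r_C1 = 1 (r>0 drops 1)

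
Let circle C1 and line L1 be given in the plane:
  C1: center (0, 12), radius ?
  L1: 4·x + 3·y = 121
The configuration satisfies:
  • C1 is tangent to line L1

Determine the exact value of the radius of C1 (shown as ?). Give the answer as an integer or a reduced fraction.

1. [C1‖L1]  r_C1² − 289 = 0  ⇒  r_C1 = 17 (r>0 drops 1)

17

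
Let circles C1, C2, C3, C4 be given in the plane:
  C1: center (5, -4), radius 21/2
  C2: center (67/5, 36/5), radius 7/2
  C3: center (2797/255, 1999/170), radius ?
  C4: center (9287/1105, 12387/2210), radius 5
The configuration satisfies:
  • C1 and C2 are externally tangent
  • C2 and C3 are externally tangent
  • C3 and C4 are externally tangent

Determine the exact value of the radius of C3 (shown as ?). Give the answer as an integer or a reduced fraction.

1. [ext C2·C3]  r_C3² + 7r_C3 − 130/9 = 0  ⇒  r_C3 = 5/3 (r>0 drops 1)
2. [ext C3·C4]  r_C3² + 10r_C3 − 175/9 = 0  ⇒  r_C3 = 5/3 (r>0 drops 1)

5/3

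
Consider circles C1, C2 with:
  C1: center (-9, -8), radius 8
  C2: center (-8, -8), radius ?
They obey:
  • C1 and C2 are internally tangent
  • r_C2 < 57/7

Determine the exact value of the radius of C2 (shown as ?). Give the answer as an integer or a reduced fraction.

1. [int C1,C2]  r_C2² − 16r_C2 + 63 = 0  ⇒  r_C2 = 7 or 9
2. given r_C2 < 57/7: keep 7

7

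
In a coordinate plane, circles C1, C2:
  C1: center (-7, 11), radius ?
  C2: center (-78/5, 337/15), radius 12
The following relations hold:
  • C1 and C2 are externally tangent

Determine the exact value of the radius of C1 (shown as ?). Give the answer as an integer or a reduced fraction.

7/3

1. [ext C1·C2]  r_C1² + 24r_C1 − 553/9 = 0  ⇒  r_C1 = 7/3 (r>0 drops 1)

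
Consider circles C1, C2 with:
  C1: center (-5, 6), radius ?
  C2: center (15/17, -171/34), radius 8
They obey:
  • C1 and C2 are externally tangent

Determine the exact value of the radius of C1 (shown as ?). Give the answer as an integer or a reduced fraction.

9/2

1. [ext C1·C2]  r_C1² + 16r_C1 − 369/4 = 0  ⇒  r_C1 = 9/2 (r>0 drops 1)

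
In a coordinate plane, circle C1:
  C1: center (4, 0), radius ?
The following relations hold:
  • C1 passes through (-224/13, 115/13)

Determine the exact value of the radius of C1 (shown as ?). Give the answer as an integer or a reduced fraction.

1. [C1∋P]  r_C1² − 529 = 0  ⇒  r_C1 = 23 (r>0 drops 1)

23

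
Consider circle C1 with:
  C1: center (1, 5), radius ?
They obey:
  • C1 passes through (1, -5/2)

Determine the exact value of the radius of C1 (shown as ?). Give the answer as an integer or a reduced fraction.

1. [C1∋P]  r_C1² − 225/4 = 0  ⇒  r_C1 = 15/2 (r>0 drops 1)

15/2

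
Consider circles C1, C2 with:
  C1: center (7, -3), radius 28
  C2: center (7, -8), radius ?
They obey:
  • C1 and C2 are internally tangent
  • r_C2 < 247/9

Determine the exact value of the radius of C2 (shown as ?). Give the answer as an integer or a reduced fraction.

23

1. [int C1,C2]  r_C2² − 56r_C2 + 759 = 0  ⇒  r_C2 = 23 or 33
2. given r_C2 < 247/9: keep 23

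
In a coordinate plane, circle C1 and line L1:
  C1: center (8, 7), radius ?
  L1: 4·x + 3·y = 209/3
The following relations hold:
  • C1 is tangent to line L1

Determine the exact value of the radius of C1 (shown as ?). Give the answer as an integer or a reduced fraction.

10/3

1. [C1‖L1]  r_C1² − 100/9 = 0  ⇒  r_C1 = 10/3 (r>0 drops 1)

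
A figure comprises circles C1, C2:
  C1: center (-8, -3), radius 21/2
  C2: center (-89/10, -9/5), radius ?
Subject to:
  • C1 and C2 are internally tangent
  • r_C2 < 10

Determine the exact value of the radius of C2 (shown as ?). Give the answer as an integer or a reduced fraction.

9

1. [int C1,C2]  r_C2² − 21r_C2 + 108 = 0  ⇒  r_C2 = 9 or 12
2. given r_C2 < 10: keep 9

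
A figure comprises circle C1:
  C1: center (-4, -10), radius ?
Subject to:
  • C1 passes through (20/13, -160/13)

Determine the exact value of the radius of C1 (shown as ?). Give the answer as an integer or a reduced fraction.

1. [C1∋P]  r_C1² − 36 = 0  ⇒  r_C1 = 6 (r>0 drops 1)

6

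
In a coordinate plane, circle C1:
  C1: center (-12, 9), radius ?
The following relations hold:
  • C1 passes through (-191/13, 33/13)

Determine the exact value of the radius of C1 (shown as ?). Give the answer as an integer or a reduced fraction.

1. [C1∋P]  r_C1² − 49 = 0  ⇒  r_C1 = 7 (r>0 drops 1)

7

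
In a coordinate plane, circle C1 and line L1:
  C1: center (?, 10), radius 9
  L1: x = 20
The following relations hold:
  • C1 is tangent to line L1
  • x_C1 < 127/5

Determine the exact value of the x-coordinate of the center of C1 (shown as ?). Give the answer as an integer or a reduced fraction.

1. [C1‖L1]  x_C1² − 40x_C1 + 319 = 0  ⇒  x_C1 = 11 or 29
2. given x_C1 < 127/5: keep 11

11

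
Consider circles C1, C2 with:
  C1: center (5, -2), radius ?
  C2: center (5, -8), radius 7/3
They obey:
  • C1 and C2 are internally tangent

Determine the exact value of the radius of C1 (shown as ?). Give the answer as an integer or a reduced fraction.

25/3

1. [int C1,C2]  r_C1² − (14/3)r_C1 − 275/9 = 0  ⇒  r_C1 = 25/3 (r>0 drops 1)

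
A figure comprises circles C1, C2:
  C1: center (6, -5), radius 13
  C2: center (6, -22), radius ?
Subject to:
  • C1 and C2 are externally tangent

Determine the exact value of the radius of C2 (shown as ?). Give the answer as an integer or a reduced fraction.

4

1. [ext C1·C2]  r_C2² + 26r_C2 − 120 = 0  ⇒  r_C2 = 4 (r>0 drops 1)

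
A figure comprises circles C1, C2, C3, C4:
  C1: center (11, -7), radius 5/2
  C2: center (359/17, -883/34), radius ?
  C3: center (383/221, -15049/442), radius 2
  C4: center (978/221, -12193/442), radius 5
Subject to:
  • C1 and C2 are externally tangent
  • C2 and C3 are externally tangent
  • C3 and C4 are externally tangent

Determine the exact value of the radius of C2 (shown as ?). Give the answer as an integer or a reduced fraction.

1. [ext C1·C2]  r_C2² + 5r_C2 − 456 = 0  ⇒  r_C2 = 19 (r>0 drops 1)
2. [ext C2·C3]  r_C2² + 4r_C2 − 437 = 0  ⇒  r_C2 = 19 (r>0 drops 1)

19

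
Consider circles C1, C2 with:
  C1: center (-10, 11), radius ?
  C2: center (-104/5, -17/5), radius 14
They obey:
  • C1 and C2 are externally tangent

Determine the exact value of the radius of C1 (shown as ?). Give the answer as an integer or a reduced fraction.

1. [ext C1·C2]  r_C1² + 28r_C1 − 128 = 0  ⇒  r_C1 = 4 (r>0 drops 1)

4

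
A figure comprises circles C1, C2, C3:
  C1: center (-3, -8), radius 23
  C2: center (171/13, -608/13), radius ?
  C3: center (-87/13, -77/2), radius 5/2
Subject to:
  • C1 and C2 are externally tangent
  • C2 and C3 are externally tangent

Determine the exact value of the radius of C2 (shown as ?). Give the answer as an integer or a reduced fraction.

1. [ext C1·C2]  r_C2² + 46r_C2 − 1235 = 0  ⇒  r_C2 = 19 (r>0 drops 1)
2. [ext C2·C3]  r_C2² + 5r_C2 − 456 = 0  ⇒  r_C2 = 19 (r>0 drops 1)

19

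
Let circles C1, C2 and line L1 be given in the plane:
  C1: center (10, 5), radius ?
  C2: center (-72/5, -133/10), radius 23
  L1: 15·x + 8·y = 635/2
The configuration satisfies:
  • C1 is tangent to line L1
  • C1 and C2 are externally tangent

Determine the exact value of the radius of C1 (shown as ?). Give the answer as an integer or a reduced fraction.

1. [C1‖L1]  r_C1² − 225/4 = 0  ⇒  r_C1 = 15/2 (r>0 drops 1)
2. [ext C1·C2]  r_C1² + 46r_C1 − 1605/4 = 0  ⇒  r_C1 = 15/2 (r>0 drops 1)

15/2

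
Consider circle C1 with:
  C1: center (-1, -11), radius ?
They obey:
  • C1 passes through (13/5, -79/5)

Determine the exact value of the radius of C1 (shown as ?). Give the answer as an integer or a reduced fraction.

1. [C1∋P]  r_C1² − 36 = 0  ⇒  r_C1 = 6 (r>0 drops 1)

6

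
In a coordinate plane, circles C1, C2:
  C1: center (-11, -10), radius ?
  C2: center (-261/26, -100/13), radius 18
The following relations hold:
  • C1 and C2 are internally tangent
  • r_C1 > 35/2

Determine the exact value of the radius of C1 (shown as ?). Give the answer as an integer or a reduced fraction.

1. [int C1,C2]  r_C1² − 36r_C1 + 1271/4 = 0  ⇒  r_C1 = 31/2 or 41/2
2. given r_C1 > 35/2: keep 41/2

41/2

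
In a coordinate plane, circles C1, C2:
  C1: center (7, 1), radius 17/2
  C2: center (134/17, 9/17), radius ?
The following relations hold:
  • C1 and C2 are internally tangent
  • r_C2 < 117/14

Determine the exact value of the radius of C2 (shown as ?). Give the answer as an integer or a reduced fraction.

1. [int C1,C2]  r_C2² − 17r_C2 + 285/4 = 0  ⇒  r_C2 = 15/2 or 19/2
2. given r_C2 < 117/14: keep 15/2

15/2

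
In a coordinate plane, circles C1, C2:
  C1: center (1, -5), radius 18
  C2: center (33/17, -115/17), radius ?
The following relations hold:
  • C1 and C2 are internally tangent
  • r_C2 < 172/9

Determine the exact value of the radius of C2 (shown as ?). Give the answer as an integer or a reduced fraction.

1. [int C1,C2]  r_C2² − 36r_C2 + 320 = 0  ⇒  r_C2 = 16 or 20
2. given r_C2 < 172/9: keep 16

16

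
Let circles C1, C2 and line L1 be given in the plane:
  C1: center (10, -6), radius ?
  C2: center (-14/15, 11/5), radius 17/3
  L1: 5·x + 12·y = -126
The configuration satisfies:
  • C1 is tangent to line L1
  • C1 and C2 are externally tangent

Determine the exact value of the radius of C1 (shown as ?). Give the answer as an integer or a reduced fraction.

8

1. [C1‖L1]  r_C1² − 64 = 0  ⇒  r_C1 = 8 (r>0 drops 1)
2. [ext C1·C2]  r_C1² + (34/3)r_C1 − 464/3 = 0  ⇒  r_C1 = 8 (r>0 drops 1)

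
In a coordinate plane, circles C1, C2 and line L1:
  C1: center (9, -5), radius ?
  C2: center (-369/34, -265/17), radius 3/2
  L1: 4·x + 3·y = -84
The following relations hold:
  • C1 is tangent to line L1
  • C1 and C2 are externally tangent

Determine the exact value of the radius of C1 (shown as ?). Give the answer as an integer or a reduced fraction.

21

1. [C1‖L1]  r_C1² − 441 = 0  ⇒  r_C1 = 21 (r>0 drops 1)
2. [ext C1·C2]  r_C1² + 3r_C1 − 504 = 0  ⇒  r_C1 = 21 (r>0 drops 1)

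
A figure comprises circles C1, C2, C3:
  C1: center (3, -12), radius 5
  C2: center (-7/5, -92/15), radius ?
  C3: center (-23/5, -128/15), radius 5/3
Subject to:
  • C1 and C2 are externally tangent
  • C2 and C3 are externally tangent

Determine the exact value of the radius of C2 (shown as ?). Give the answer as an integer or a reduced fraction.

7/3

1. [ext C1·C2]  r_C2² + 10r_C2 − 259/9 = 0  ⇒  r_C2 = 7/3 (r>0 drops 1)
2. [ext C2·C3]  r_C2² + (10/3)r_C2 − 119/9 = 0  ⇒  r_C2 = 7/3 (r>0 drops 1)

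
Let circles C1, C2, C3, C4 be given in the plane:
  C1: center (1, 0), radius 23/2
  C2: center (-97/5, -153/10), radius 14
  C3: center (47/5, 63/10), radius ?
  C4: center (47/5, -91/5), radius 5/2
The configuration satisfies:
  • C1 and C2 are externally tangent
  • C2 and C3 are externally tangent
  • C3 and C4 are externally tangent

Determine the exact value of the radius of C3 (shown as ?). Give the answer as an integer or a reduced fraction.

22

1. [ext C2·C3]  r_C3² + 28r_C3 − 1100 = 0  ⇒  r_C3 = 22 (r>0 drops 1)
2. [ext C3·C4]  r_C3² + 5r_C3 − 594 = 0  ⇒  r_C3 = 22 (r>0 drops 1)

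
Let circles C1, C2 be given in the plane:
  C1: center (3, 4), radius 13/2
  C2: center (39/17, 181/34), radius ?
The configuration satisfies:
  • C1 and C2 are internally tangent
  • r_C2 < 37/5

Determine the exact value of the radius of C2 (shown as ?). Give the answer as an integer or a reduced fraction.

1. [int C1,C2]  r_C2² − 13r_C2 + 40 = 0  ⇒  r_C2 = 5 or 8
2. given r_C2 < 37/5: keep 5

5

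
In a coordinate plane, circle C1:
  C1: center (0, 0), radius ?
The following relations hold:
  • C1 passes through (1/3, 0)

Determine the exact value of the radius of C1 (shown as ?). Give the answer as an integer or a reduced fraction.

1. [C1∋P]  r_C1² − 1/9 = 0  ⇒  r_C1 = 1/3 (r>0 drops 1)

1/3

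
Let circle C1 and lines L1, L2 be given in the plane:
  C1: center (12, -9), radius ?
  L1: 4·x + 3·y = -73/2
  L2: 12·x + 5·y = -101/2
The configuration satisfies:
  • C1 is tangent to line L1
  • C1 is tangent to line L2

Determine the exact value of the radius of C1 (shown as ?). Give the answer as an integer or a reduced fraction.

1. [C1‖L1]  r_C1² − 529/4 = 0  ⇒  r_C1 = 23/2 (r>0 drops 1)
2. [C1‖L2]  r_C1² − 529/4 = 0  ⇒  r_C1 = 23/2 (r>0 drops 1)

23/2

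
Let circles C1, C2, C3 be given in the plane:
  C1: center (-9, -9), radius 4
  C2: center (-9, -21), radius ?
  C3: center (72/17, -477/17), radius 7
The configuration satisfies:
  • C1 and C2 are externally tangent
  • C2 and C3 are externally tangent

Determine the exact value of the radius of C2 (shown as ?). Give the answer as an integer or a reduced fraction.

8

1. [ext C1·C2]  r_C2² + 8r_C2 − 128 = 0  ⇒  r_C2 = 8 (r>0 drops 1)
2. [ext C2·C3]  r_C2² + 14r_C2 − 176 = 0  ⇒  r_C2 = 8 (r>0 drops 1)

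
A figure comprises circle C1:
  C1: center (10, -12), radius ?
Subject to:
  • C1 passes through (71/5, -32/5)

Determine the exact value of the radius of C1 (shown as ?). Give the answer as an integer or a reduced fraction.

7

1. [C1∋P]  r_C1² − 49 = 0  ⇒  r_C1 = 7 (r>0 drops 1)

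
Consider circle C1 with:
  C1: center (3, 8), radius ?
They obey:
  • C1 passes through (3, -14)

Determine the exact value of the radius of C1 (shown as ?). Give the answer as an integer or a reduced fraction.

22

1. [C1∋P]  r_C1² − 484 = 0  ⇒  r_C1 = 22 (r>0 drops 1)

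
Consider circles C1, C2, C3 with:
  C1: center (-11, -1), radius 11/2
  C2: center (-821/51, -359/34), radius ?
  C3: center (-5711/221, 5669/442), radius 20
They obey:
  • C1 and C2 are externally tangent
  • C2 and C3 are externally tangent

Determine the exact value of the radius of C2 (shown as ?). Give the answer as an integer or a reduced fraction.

1. [ext C1·C2]  r_C2² + 11r_C2 − 784/9 = 0  ⇒  r_C2 = 16/3 (r>0 drops 1)
2. [ext C2·C3]  r_C2² + 40r_C2 − 2176/9 = 0  ⇒  r_C2 = 16/3 (r>0 drops 1)

16/3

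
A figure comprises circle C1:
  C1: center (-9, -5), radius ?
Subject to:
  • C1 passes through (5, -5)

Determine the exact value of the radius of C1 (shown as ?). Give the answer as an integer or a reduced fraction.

1. [C1∋P]  r_C1² − 196 = 0  ⇒  r_C1 = 14 (r>0 drops 1)

14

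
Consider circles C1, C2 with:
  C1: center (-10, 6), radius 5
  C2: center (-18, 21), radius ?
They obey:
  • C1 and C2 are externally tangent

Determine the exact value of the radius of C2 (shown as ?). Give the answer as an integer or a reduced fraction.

1. [ext C1·C2]  r_C2² + 10r_C2 − 264 = 0  ⇒  r_C2 = 12 (r>0 drops 1)

12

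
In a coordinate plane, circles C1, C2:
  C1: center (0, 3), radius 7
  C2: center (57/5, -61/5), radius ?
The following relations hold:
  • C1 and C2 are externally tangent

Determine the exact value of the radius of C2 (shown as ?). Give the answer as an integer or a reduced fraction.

12

1. [ext C1·C2]  r_C2² + 14r_C2 − 312 = 0  ⇒  r_C2 = 12 (r>0 drops 1)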